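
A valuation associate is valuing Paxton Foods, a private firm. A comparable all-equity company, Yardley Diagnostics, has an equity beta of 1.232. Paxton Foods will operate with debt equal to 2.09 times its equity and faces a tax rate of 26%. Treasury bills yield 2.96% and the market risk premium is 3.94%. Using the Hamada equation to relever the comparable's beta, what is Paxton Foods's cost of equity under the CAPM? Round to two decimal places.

15.32%

β_L = β_U × [1 + (1 − t)(D/E)] = 1.232 × [1 + (1 − 0.26) × 2.09]
    = 1.232 × [1 + 0.74 × 2.09] = 1.232 × 2.5466 = 3.1374
E(R) = R_f + β_L × MRP = 2.96% + 3.1374 × 3.94% = 15.32%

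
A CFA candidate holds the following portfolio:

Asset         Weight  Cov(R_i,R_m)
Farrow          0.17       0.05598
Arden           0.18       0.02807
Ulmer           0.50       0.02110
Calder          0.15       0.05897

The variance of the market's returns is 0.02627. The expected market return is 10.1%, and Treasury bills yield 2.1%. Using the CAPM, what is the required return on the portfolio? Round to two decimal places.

β_Farrow = 0.05598 / 0.02627 = 2.1309
β_Arden = 0.02807 / 0.02627 = 1.0685
β_Ulmer = 0.02110 / 0.02627 = 0.8032
β_Calder = 0.05897 / 0.02627 = 2.2448
β_P = Σ w_i β_i = 0.17×2.1309 + 0.18×1.0685 + 0.50×0.8032 + 0.15×2.2448 = 1.2929
MRP = 10.1% − 2.1% = 8.00%
E(R_P) = R_f + β_P × MRP = 2.1% + 1.2929 × 8.0% = 12.44%

12.44%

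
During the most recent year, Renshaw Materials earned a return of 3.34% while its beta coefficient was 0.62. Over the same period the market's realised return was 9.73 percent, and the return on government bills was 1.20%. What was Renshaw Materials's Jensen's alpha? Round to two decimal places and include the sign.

-3.15%

Market excess return = 9.73% − 1.20% = 8.53%
CAPM benchmark = R_f + β(R_m − R_f) = 1.20% + 0.62 × 8.53% = 6.4886%
α = actual − benchmark = 3.34% − 6.4886% = -3.15%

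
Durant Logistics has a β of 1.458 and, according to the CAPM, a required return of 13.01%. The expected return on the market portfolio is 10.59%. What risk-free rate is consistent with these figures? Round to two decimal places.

E(R) = R_f + β(E(R_m) − R_f) = R_f(1 − β) + β·E(R_m)
13.01% = R_f × (1 − 1.458) + 1.458 × 10.59%
13.01% = R_f × -0.458 + 15.44022%
R_f = (13.01% − 15.44022%) / -0.458 = 5.31%

5.31%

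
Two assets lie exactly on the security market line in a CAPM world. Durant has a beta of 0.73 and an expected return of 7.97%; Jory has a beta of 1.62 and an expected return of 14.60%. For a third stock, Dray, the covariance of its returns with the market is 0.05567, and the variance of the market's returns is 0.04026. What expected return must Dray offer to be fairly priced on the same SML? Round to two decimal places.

12.83%

MRP = (14.60% − 7.97%) / (1.62 − 0.73) = 7.4494%
R_f = 7.97% − 0.73 × 7.4494% = 2.5319%
β_Dray = Cov / Var(R_m) = 0.05567 / 0.04026 = 1.3828
E(R_Dray) = R_f + β × MRP = 2.5319% + 1.3828 × 7.4494% = 12.83%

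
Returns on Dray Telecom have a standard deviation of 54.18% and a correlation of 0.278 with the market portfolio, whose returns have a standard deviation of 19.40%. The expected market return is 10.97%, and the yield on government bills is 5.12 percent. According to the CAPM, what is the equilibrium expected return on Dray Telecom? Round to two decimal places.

β = ρ × σ_i / σ_m = 0.278 × 54.18% / 19.40% = 0.7764
MRP = 10.97% − 5.12% = 5.85%
E(R) = 5.12% + 0.7764 × 5.85% = 9.66%

9.66%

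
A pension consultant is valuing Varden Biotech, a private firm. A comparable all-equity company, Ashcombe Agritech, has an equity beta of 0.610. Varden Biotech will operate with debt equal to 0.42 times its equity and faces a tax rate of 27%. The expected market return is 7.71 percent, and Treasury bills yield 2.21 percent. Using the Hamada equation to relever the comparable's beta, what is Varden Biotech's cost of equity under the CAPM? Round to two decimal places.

β_L = β_U × [1 + (1 − t)(D/E)] = 0.610 × [1 + (1 − 0.27) × 0.42]
    = 0.610 × [1 + 0.73 × 0.42] = 0.610 × 1.3066 = 0.7970
MRP = 7.71% − 2.21% = 5.50%
E(R) = R_f + β_L × MRP = 2.21% + 0.7970 × 5.50% = 6.59%

6.59%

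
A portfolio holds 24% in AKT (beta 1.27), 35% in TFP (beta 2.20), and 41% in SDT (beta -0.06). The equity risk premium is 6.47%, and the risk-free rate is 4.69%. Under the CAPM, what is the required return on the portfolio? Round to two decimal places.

β_P = Σ w_i β_i = 0.24×1.27 + 0.35×2.20 + 0.41×-0.06 = 1.0502
E(R_P) = R_f + β_P × MRP = 4.69% + 1.0502 × 6.47% = 11.48%

11.48%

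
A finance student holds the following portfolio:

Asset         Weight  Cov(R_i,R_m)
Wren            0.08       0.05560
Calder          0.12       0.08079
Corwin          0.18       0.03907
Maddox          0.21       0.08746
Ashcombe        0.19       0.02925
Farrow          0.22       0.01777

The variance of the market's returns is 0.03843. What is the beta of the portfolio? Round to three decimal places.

1.275

β_Wren = 0.05560 / 0.03843 = 1.4468
β_Calder = 0.08079 / 0.03843 = 2.1023
β_Corwin = 0.03907 / 0.03843 = 1.0167
β_Maddox = 0.08746 / 0.03843 = 2.2758
β_Ashcombe = 0.02925 / 0.03843 = 0.7611
β_Farrow = 0.01777 / 0.03843 = 0.4624
β_P = Σ w_i β_i = 0.08×1.4468 + 0.12×2.1023 + 0.18×1.0167 + 0.21×2.2758 + 0.19×0.7611 + 0.22×0.4624 = 1.2753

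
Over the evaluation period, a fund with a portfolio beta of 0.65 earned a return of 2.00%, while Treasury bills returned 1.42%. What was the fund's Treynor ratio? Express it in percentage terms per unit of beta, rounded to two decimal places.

0.89%

Treynor = (R_P − R_f) / β_P = (2.00% − 1.42%) / 0.6500 = 0.58% / 0.6500 = 0.89%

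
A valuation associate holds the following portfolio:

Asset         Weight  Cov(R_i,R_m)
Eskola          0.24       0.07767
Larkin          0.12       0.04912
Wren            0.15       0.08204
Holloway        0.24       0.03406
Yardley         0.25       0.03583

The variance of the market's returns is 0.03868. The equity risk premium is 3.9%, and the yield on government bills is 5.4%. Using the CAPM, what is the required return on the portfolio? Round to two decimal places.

β_Eskola = 0.07767 / 0.03868 = 2.0080
β_Larkin = 0.04912 / 0.03868 = 1.2699
β_Wren = 0.08204 / 0.03868 = 2.1210
β_Holloway = 0.03406 / 0.03868 = 0.8806
β_Yardley = 0.03583 / 0.03868 = 0.9263
β_P = Σ w_i β_i = 0.24×2.0080 + 0.12×1.2699 + 0.15×2.1210 + 0.24×0.8806 + 0.25×0.9263 = 1.3954
E(R_P) = R_f + β_P × MRP = 5.4% + 1.3954 × 3.9% = 10.84%

10.84%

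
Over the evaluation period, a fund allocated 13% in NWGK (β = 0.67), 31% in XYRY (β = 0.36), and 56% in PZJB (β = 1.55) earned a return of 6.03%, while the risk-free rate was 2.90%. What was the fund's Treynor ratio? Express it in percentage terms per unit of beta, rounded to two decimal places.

β_P = 0.13×0.67 + 0.31×0.36 + 0.56×1.55 = 1.0667
Treynor = (R_P − R_f) / β_P = (6.03% − 2.90%) / 1.0667 = 3.13% / 1.0667 = 2.93%

2.93%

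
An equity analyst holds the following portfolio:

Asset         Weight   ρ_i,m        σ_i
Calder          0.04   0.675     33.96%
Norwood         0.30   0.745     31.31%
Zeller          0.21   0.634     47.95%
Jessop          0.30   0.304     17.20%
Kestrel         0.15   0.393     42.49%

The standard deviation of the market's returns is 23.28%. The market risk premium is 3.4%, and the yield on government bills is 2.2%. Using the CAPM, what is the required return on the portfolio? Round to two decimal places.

4.88%

β_Calder = 0.675 × 33.96% / 23.28% = 0.9847
β_Norwood = 0.745 × 31.31% / 23.28% = 1.0020
β_Zeller = 0.634 × 47.95% / 23.28% = 1.3059
β_Jessop = 0.304 × 17.20% / 23.28% = 0.2246
β_Kestrel = 0.393 × 42.49% / 23.28% = 0.7173
β_P = Σ w_i β_i = 0.04×0.9847 + 0.30×1.0020 + 0.21×1.3059 + 0.30×0.2246 + 0.15×0.7173 = 0.7892
E(R_P) = R_f + β_P × MRP = 2.2% + 0.7892 × 3.4% = 4.88%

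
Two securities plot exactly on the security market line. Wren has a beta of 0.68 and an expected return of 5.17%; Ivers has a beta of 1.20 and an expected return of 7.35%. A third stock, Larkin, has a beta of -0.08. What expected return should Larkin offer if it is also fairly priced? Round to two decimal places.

1.98%

MRP (SML slope) = (7.35% − 5.17%) / (1.20 − 0.68) = 2.18% / 0.52 = 4.1923%
R_f (intercept) = 5.17% − 0.68 × 4.1923% = 2.3192%
E(R_Larkin) = R_f + β × MRP = 2.3192% + -0.08 × 4.1923% = 1.98%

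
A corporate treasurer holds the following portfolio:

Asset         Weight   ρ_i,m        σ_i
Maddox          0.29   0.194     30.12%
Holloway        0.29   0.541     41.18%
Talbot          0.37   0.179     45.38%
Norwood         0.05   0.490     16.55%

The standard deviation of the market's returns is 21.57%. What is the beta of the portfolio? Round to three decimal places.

0.536

β_Maddox = 0.194 × 30.12% / 21.57% = 0.2709
β_Holloway = 0.541 × 41.18% / 21.57% = 1.0328
β_Talbot = 0.179 × 45.38% / 21.57% = 0.3766
β_Norwood = 0.490 × 16.55% / 21.57% = 0.3760
β_P = Σ w_i β_i = 0.29×0.2709 + 0.29×1.0328 + 0.37×0.3766 + 0.05×0.3760 = 0.5362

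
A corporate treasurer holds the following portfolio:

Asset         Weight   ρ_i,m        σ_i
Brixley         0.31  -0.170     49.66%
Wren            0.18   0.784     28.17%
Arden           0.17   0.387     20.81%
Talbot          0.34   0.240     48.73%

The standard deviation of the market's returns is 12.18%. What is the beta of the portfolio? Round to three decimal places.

0.550

β_Brixley = -0.170 × 49.66% / 12.18% = -0.6931
β_Wren = 0.784 × 28.17% / 12.18% = 1.8132
β_Arden = 0.387 × 20.81% / 12.18% = 0.6612
β_Talbot = 0.240 × 48.73% / 12.18% = 0.9602
β_P = Σ w_i β_i = 0.31×-0.6931 + 0.18×1.8132 + 0.17×0.6612 + 0.34×0.9602 = 0.5504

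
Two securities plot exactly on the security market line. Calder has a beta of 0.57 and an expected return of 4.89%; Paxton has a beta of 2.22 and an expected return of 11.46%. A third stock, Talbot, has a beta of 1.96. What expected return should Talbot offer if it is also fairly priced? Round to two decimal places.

10.42%

MRP (SML slope) = (11.46% − 4.89%) / (2.22 − 0.57) = 6.57% / 1.65 = 3.9818%
R_f (intercept) = 4.89% − 0.57 × 3.9818% = 2.6204%
E(R_Talbot) = R_f + β × MRP = 2.6204% + 1.96 × 3.9818% = 10.42%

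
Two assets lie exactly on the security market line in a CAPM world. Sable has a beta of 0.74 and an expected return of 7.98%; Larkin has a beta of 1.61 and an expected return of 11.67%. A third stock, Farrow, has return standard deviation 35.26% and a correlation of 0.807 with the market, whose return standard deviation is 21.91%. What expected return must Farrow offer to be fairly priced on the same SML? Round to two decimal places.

10.35%

MRP = (11.67% − 7.98%) / (1.61 − 0.74) = 4.2414%
R_f = 7.98% − 0.74 × 4.2414% = 4.8414%
β_Farrow = ρ·σ_i/σ_m = 0.807 × 35.26 / 21.91 = 1.2987
E(R_Farrow) = R_f + β × MRP = 4.8414% + 1.2987 × 4.2414% = 10.35%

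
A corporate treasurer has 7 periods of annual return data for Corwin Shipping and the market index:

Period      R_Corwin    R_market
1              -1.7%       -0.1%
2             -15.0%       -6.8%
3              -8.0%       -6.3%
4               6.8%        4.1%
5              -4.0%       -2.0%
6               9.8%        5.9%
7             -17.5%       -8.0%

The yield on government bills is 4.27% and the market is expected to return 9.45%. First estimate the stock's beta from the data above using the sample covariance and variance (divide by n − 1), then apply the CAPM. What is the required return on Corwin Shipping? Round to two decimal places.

Mean R_i = (-1.7 − 15.0 − 8.0 + 6.8 − 4.0 + 9.8 − 17.5) / 7 = -4.2286%
Mean R_m = (-0.1 − 6.8 − 6.3 + 4.1 − 2.0 + 5.9 − 8.0) / 7 = -1.8857%
Σ(R_i − R̄_i)(R_m − R̄_m) = 330.4529  ⇒  Cov = 330.4529 / 6 = 55.0755
Σ(R_m − R̄_m)² = 180.6686  ⇒  Var(R_m) = 180.6686 / 6 = 30.1114
β = Cov / Var(R_m) = 55.0755 / 30.1114 = 1.8291
MRP = 9.45% − 4.27% = 5.18%
E(R) = R_f + β × MRP = 4.27% + 1.8291 × 5.18% = 13.74%

13.74%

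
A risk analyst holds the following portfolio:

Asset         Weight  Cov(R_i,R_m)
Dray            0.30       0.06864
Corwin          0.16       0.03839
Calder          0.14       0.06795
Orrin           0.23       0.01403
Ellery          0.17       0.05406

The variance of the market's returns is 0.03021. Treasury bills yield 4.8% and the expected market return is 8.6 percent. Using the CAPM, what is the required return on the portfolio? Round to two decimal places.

β_Dray = 0.06864 / 0.03021 = 2.2721
β_Corwin = 0.03839 / 0.03021 = 1.2708
β_Calder = 0.06795 / 0.03021 = 2.2493
β_Orrin = 0.01403 / 0.03021 = 0.4644
β_Ellery = 0.05406 / 0.03021 = 1.7895
β_P = Σ w_i β_i = 0.30×2.2721 + 0.16×1.2708 + 0.14×2.2493 + 0.23×0.4644 + 0.17×1.7895 = 1.6109
MRP = 8.6% − 4.8% = 3.80%
E(R_P) = R_f + β_P × MRP = 4.8% + 1.6109 × 3.8% = 10.92%

10.92%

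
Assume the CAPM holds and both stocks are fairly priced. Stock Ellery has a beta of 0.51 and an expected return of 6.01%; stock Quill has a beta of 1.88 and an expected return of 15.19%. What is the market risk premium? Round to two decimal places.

6.70%

Both satisfy E(R) = R_f + β·MRP, so the slope of the SML is
MRP = (15.19% − 6.01%) / (1.88 − 0.51) = 9.18% / 1.37 = 6.7007%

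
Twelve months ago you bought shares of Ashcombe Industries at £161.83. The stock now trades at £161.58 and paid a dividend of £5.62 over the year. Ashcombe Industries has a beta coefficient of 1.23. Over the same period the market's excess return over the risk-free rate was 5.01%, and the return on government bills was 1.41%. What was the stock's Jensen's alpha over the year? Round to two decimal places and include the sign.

Realised HPR = (P1 + D1 − P0) / P0 = (161.58 + 5.62 − 161.83) / 161.83 = 5.37 / 161.83 = 3.3183%
CAPM required = R_f + β·MRP = 1.41% + 1.23 × 5.01% = 7.5723%
α = realised − required = 3.3183% − 7.5723% = -4.25%

-4.25%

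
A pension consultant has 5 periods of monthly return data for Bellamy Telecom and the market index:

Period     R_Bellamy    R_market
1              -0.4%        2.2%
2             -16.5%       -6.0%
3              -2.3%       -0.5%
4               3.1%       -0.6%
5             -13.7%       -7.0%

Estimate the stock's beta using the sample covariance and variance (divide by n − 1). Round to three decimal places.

Mean R_i = (-0.4 − 16.5 − 2.3 + 3.1 − 13.7) / 5 = -5.9600%
Mean R_m = (2.2 − 6.0 − 0.5 − 0.6 − 7.0) / 5 = -2.3800%
Σ(R_i − R̄_i)(R_m − R̄_m) = 122.3860  ⇒  Cov = 122.3860 / 4 = 30.5965
Σ(R_m − R̄_m)² = 62.1280  ⇒  Var(R_m) = 62.1280 / 4 = 15.5320
β = Cov / Var(R_m) = 30.5965 / 15.5320 = 1.9699

1.970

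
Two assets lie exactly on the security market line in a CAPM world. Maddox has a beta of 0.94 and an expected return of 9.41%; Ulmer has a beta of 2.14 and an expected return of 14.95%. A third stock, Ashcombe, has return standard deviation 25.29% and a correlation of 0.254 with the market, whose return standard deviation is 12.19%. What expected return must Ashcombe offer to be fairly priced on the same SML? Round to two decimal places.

MRP = (14.95% − 9.41%) / (2.14 − 0.94) = 4.6167%
R_f = 9.41% − 0.94 × 4.6167% = 5.0703%
β_Ashcombe = ρ·σ_i/σ_m = 0.254 × 25.29 / 12.19 = 0.5270
E(R_Ashcombe) = R_f + β × MRP = 5.0703% + 0.5270 × 4.6167% = 7.50%

7.50%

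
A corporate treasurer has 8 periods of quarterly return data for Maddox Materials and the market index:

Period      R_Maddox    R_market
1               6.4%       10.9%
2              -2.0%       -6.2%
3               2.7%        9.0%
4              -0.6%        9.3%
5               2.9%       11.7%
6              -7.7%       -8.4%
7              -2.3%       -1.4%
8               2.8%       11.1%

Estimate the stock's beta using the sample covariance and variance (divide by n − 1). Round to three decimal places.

Mean R_i = (6.4 − 2.0 + 2.7 − 0.6 + 2.9 − 7.7 − 2.3 + 2.8) / 8 = 0.2750%
Mean R_m = (10.9 − 6.2 + 9.0 + 9.3 + 11.7 − 8.4 − 1.4 + 11.1) / 8 = 4.5000%
Σ(R_i − R̄_i)(R_m − R̄_m) = 223.8900  ⇒  Cov = 223.8900 / 7 = 31.9843
Σ(R_m − R̄_m)² = 495.3600  ⇒  Var(R_m) = 495.3600 / 7 = 70.7657
β = Cov / Var(R_m) = 31.9843 / 70.7657 = 0.4520

0.452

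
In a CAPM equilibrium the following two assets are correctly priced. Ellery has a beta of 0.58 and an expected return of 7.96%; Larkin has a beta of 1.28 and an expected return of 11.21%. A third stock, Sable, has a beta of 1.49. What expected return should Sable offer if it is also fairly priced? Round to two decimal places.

12.19%

MRP (SML slope) = (11.21% − 7.96%) / (1.28 − 0.58) = 3.25% / 0.70 = 4.6429%
R_f (intercept) = 7.96% − 0.58 × 4.6429% = 5.2671%
E(R_Sable) = R_f + β × MRP = 5.2671% + 1.49 × 4.6429% = 12.19%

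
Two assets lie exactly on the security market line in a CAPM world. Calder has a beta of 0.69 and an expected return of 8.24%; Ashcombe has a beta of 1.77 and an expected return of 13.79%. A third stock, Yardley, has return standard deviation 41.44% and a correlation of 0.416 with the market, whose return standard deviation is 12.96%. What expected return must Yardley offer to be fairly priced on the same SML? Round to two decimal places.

11.53%

MRP = (13.79% − 8.24%) / (1.77 − 0.69) = 5.1389%
R_f = 8.24% − 0.69 × 5.1389% = 4.6942%
β_Yardley = ρ·σ_i/σ_m = 0.416 × 41.44 / 12.96 = 1.3302
E(R_Yardley) = R_f + β × MRP = 4.6942% + 1.3302 × 5.1389% = 11.53%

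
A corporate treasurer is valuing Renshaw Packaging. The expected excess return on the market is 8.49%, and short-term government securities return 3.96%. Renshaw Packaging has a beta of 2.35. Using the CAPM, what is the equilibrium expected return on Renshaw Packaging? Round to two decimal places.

23.91%

E(R) = R_f + β × MRP = 3.96% + 2.35 × 8.49% = 23.91%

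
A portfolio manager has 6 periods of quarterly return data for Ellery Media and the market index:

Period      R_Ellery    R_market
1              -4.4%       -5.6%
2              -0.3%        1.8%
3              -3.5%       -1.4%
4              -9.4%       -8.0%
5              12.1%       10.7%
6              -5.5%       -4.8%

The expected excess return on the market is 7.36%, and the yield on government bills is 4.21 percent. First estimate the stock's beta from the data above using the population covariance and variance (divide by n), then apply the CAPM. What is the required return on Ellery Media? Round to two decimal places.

12.13%

Mean R_i = (-4.4 − 0.3 − 3.5 − 9.4 + 12.1 − 5.5) / 6 = -1.8333%
Mean R_m = (-5.6 + 1.8 − 1.4 − 8.0 + 10.7 − 4.8) / 6 = -1.2167%
Σ(R_i − R̄_i)(R_m − R̄_m) = 246.6867  ⇒  Cov = 246.6867 / 6 = 41.1145
Σ(R_m − R̄_m)² = 229.2083  ⇒  Var(R_m) = 229.2083 / 6 = 38.2014
β = Cov / Var(R_m) = 41.1145 / 38.2014 = 1.0763
E(R) = R_f + β × MRP = 4.21% + 1.0763 × 7.36% = 12.13%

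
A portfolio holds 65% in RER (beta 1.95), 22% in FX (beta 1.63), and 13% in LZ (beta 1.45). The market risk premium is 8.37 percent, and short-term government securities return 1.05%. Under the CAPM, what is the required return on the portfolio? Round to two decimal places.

β_P = Σ w_i β_i = 0.65×1.95 + 0.22×1.63 + 0.13×1.45 = 1.8146
E(R_P) = R_f + β_P × MRP = 1.05% + 1.8146 × 8.37% = 16.24%

16.24%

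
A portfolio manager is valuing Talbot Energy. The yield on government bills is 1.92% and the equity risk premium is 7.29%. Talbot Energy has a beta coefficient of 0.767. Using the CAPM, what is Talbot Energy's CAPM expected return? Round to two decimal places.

7.51%

E(R) = R_f + β × MRP = 1.92% + 0.767 × 7.29% = 7.51%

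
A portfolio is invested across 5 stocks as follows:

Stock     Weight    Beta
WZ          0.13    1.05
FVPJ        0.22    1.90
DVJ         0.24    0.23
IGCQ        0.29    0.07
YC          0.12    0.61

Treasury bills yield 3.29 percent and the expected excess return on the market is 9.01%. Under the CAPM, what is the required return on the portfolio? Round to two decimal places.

9.63%

β_P = Σ w_i β_i = 0.13×1.05 + 0.22×1.90 + 0.24×0.23 + 0.29×0.07 + 0.12×0.61 = 0.7032
E(R_P) = R_f + β_P × MRP = 3.29% + 0.7032 × 9.01% = 9.63%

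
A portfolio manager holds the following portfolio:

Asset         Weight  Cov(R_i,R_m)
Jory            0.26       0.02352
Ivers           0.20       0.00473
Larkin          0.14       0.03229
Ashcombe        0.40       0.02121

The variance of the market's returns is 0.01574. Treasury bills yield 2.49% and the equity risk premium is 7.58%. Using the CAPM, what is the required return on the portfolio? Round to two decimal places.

12.15%

β_Jory = 0.02352 / 0.01574 = 1.4943
β_Ivers = 0.00473 / 0.01574 = 0.3005
β_Larkin = 0.03229 / 0.01574 = 2.0515
β_Ashcombe = 0.02121 / 0.01574 = 1.3475
β_P = Σ w_i β_i = 0.26×1.4943 + 0.20×0.3005 + 0.14×2.0515 + 0.40×1.3475 = 1.2748
E(R_P) = R_f + β_P × MRP = 2.49% + 1.2748 × 7.58% = 12.15%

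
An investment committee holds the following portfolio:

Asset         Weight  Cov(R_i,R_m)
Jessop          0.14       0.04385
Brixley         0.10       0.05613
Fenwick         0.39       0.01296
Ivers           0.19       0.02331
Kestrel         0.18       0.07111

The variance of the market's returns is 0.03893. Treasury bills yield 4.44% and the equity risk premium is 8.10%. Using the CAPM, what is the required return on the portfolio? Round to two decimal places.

β_Jessop = 0.04385 / 0.03893 = 1.1264
β_Brixley = 0.05613 / 0.03893 = 1.4418
β_Fenwick = 0.01296 / 0.03893 = 0.3329
β_Ivers = 0.02331 / 0.03893 = 0.5988
β_Kestrel = 0.07111 / 0.03893 = 1.8266
β_P = Σ w_i β_i = 0.14×1.1264 + 0.10×1.4418 + 0.39×0.3329 + 0.19×0.5988 + 0.18×1.8266 = 0.8743
E(R_P) = R_f + β_P × MRP = 4.44% + 0.8743 × 8.10% = 11.52%

11.52%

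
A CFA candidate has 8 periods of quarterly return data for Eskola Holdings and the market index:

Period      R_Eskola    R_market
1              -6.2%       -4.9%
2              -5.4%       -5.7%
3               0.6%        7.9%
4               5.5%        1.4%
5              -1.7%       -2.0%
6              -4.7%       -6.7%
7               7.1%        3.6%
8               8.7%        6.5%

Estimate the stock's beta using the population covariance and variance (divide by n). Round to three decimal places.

0.847

Mean R_i = (-6.2 − 5.4 + 0.6 + 5.5 − 1.7 − 4.7 + 7.1 + 8.7) / 8 = 0.4875%
Mean R_m = (-4.9 − 5.7 + 7.9 + 1.4 − 2.0 − 6.7 + 3.6 + 6.5) / 8 = 0.0125%
Σ(R_i − R̄_i)(R_m − R̄_m) = 190.5513  ⇒  Cov = 190.5513 / 8 = 23.8189
Σ(R_m − R̄_m)² = 224.9688  ⇒  Var(R_m) = 224.9688 / 8 = 28.1211
β = Cov / Var(R_m) = 23.8189 / 28.1211 = 0.8470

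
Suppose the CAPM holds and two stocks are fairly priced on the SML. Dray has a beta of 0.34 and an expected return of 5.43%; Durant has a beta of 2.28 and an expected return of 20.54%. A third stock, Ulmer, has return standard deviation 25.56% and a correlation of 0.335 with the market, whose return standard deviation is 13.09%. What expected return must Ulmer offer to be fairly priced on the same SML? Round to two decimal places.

7.88%

MRP = (20.54% − 5.43%) / (2.28 − 0.34) = 7.7887%
R_f = 5.43% − 0.34 × 7.7887% = 2.7818%
β_Ulmer = ρ·σ_i/σ_m = 0.335 × 25.56 / 13.09 = 0.6541
E(R_Ulmer) = R_f + β × MRP = 2.7818% + 0.6541 × 7.7887% = 7.88%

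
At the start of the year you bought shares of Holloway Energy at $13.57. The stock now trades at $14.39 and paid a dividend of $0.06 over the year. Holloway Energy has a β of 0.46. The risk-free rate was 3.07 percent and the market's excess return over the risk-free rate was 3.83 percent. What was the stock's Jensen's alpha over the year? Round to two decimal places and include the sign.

+1.65%

Realised HPR = (P1 + D1 − P0) / P0 = (14.39 + 0.06 − 13.57) / 13.57 = 0.88 / 13.57 = 6.4849%
CAPM required = R_f + β·MRP = 3.07% + 0.46 × 3.83% = 4.8318%
α = realised − required = 6.4849% − 4.8318% = +1.65%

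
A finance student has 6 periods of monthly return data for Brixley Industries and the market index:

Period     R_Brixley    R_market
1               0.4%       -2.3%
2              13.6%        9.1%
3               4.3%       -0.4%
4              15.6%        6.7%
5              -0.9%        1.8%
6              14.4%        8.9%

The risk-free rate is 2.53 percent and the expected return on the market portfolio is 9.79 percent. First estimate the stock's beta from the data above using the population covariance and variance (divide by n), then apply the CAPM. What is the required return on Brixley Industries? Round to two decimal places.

12.36%

Mean R_i = (0.4 + 13.6 + 4.3 + 15.6 − 0.9 + 14.4) / 6 = 7.9000%
Mean R_m = (-2.3 + 9.1 − 0.4 + 6.7 + 1.8 + 8.9) / 6 = 3.9667%
Σ(R_i − R̄_i)(R_m − R̄_m) = 164.1600  ⇒  Cov = 164.1600 / 6 = 27.3600
Σ(R_m − R̄_m)² = 121.1933  ⇒  Var(R_m) = 121.1933 / 6 = 20.1989
β = Cov / Var(R_m) = 27.3600 / 20.1989 = 1.3545
MRP = 9.79% − 2.53% = 7.26%
E(R) = R_f + β × MRP = 2.53% + 1.3545 × 7.26% = 12.36%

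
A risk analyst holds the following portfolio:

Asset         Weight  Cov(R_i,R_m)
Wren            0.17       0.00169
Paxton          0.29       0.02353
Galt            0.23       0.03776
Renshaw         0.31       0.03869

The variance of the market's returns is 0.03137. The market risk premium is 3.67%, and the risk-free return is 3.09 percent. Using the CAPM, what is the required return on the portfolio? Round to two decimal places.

β_Wren = 0.00169 / 0.03137 = 0.0539
β_Paxton = 0.02353 / 0.03137 = 0.7501
β_Galt = 0.03776 / 0.03137 = 1.2037
β_Renshaw = 0.03869 / 0.03137 = 1.2333
β_P = Σ w_i β_i = 0.17×0.0539 + 0.29×0.7501 + 0.23×1.2037 + 0.31×1.2333 = 0.8859
E(R_P) = R_f + β_P × MRP = 3.09% + 0.8859 × 3.67% = 6.34%

6.34%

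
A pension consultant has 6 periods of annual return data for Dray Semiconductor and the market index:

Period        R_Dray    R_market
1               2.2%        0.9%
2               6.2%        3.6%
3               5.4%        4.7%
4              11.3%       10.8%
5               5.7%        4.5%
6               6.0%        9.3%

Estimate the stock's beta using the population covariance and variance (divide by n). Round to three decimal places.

0.666

Mean R_i = (2.2 + 6.2 + 5.4 + 11.3 + 5.7 + 6.0) / 6 = 6.1333%
Mean R_m = (0.9 + 3.6 + 4.7 + 10.8 + 4.5 + 9.3) / 6 = 5.6333%
Σ(R_i − R̄_i)(R_m − R̄_m) = 45.8633  ⇒  Cov = 45.8633 / 6 = 7.6439
Σ(R_m − R̄_m)² = 68.8333  ⇒  Var(R_m) = 68.8333 / 6 = 11.4722
β = Cov / Var(R_m) = 7.6439 / 11.4722 = 0.6663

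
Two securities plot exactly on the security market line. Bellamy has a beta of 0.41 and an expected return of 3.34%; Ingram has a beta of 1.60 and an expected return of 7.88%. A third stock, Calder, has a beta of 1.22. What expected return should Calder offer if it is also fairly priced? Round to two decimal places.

MRP (SML slope) = (7.88% − 3.34%) / (1.60 − 0.41) = 4.54% / 1.19 = 3.8151%
R_f (intercept) = 3.34% − 0.41 × 3.8151% = 1.7758%
E(R_Calder) = R_f + β × MRP = 1.7758% + 1.22 × 3.8151% = 6.43%

6.43%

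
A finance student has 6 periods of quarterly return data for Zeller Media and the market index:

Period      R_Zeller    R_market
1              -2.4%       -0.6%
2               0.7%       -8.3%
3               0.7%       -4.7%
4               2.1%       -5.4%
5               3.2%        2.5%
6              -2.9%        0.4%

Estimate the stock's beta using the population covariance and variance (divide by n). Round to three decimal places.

Mean R_i = (-2.4 + 0.7 + 0.7 + 2.1 + 3.2 − 2.9) / 6 = 0.2333%
Mean R_m = (-0.6 − 8.3 − 4.7 − 5.4 + 2.5 + 0.4) / 6 = -2.6833%
Σ(R_i − R̄_i)(R_m − R̄_m) = -8.4033  ⇒  Cov = -8.4033 / 6 = -1.4006
Σ(R_m − R̄_m)² = 83.7083  ⇒  Var(R_m) = 83.7083 / 6 = 13.9514
β = Cov / Var(R_m) = -1.4006 / 13.9514 = -0.1004

-0.100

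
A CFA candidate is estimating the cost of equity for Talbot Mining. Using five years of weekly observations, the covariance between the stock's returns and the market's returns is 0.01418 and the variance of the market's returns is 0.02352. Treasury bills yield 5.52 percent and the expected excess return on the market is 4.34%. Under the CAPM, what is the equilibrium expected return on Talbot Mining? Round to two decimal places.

8.14%

β = Cov(R_i, R_m) / Var(R_m) = 0.01418 / 0.02352 = 0.6029
E(R) = R_f + β × MRP = 5.52% + 0.6029 × 4.34% = 8.14%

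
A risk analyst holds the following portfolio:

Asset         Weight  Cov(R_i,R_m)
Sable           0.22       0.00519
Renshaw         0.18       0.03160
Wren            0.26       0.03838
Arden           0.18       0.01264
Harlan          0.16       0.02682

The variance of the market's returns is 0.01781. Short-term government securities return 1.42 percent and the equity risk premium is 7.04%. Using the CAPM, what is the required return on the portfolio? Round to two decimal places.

10.66%

β_Sable = 0.00519 / 0.01781 = 0.2914
β_Renshaw = 0.03160 / 0.01781 = 1.7743
β_Wren = 0.03838 / 0.01781 = 2.1550
β_Arden = 0.01264 / 0.01781 = 0.7097
β_Harlan = 0.02682 / 0.01781 = 1.5059
β_P = Σ w_i β_i = 0.22×0.2914 + 0.18×1.7743 + 0.26×2.1550 + 0.18×0.7097 + 0.16×1.5059 = 1.3125
E(R_P) = R_f + β_P × MRP = 1.42% + 1.3125 × 7.04% = 10.66%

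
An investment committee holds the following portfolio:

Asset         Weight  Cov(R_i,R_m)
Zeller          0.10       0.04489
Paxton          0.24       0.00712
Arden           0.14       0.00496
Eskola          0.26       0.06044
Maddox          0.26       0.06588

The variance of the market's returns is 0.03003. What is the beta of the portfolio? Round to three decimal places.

β_Zeller = 0.04489 / 0.03003 = 1.4948
β_Paxton = 0.00712 / 0.03003 = 0.2371
β_Arden = 0.00496 / 0.03003 = 0.1652
β_Eskola = 0.06044 / 0.03003 = 2.0127
β_Maddox = 0.06588 / 0.03003 = 2.1938
β_P = Σ w_i β_i = 0.10×1.4948 + 0.24×0.2371 + 0.14×0.1652 + 0.26×2.0127 + 0.26×2.1938 = 1.3232

1.323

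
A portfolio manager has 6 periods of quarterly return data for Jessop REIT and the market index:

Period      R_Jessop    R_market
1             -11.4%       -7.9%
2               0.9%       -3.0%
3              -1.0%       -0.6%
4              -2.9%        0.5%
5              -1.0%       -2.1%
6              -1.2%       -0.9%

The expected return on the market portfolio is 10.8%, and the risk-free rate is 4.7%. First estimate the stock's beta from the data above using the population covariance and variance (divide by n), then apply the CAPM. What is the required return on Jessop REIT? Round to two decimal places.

11.67%

Mean R_i = (-11.4 + 0.9 − 1.0 − 2.9 − 1.0 − 1.2) / 6 = -2.7667%
Mean R_m = (-7.9 − 3.0 − 0.6 + 0.5 − 2.1 − 0.9) / 6 = -2.3333%
Σ(R_i − R̄_i)(R_m − R̄_m) = 50.9567  ⇒  Cov = 50.9567 / 6 = 8.4928
Σ(R_m − R̄_m)² = 44.5733  ⇒  Var(R_m) = 44.5733 / 6 = 7.4289
β = Cov / Var(R_m) = 8.4928 / 7.4289 = 1.1432
MRP = 10.8% − 4.7% = 6.10%
E(R) = R_f + β × MRP = 4.7% + 1.1432 × 6.1% = 11.67%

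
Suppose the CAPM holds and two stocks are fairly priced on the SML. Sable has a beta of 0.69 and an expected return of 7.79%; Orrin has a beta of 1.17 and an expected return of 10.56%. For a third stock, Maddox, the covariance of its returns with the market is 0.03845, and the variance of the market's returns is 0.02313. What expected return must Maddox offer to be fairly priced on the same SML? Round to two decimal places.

MRP = (10.56% − 7.79%) / (1.17 − 0.69) = 5.7708%
R_f = 7.79% − 0.69 × 5.7708% = 3.8081%
β_Maddox = Cov / Var(R_m) = 0.03845 / 0.02313 = 1.6623
E(R_Maddox) = R_f + β × MRP = 3.8081% + 1.6623 × 5.7708% = 13.40%

13.40%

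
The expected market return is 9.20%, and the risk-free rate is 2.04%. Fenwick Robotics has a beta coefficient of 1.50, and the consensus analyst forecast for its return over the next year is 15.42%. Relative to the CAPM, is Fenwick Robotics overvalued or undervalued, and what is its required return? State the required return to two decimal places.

MRP = 9.20% − 2.04% = 7.16%
Required return = R_f + β·MRP = 2.04% + 1.50 × 7.16% = 12.78%
Forecast 15.42% > required 12.78% → the stock plots above the SML → undervalued.

Undervalued; required return 12.78%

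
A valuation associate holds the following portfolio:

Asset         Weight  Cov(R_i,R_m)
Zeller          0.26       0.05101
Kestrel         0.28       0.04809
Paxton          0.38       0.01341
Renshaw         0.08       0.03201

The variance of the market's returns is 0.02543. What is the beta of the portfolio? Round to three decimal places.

1.352

β_Zeller = 0.05101 / 0.02543 = 2.0059
β_Kestrel = 0.04809 / 0.02543 = 1.8911
β_Paxton = 0.01341 / 0.02543 = 0.5273
β_Renshaw = 0.03201 / 0.02543 = 1.2587
β_P = Σ w_i β_i = 0.26×2.0059 + 0.28×1.8911 + 0.38×0.5273 + 0.08×1.2587 = 1.3521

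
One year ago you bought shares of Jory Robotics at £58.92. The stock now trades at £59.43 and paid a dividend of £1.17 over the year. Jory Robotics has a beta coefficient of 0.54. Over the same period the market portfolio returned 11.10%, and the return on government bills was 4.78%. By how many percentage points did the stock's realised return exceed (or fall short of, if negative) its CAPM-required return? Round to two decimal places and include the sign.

-5.34%

Realised HPR = (P1 + D1 − P0) / P0 = (59.43 + 1.17 − 58.92) / 58.92 = 1.68 / 58.92 = 2.8513%
MRP = 11.10% − 4.78% = 6.32%
CAPM required = R_f + β·MRP = 4.78% + 0.54 × 6.32% = 8.1928%
α = realised − required = 2.8513% − 8.1928% = -5.34%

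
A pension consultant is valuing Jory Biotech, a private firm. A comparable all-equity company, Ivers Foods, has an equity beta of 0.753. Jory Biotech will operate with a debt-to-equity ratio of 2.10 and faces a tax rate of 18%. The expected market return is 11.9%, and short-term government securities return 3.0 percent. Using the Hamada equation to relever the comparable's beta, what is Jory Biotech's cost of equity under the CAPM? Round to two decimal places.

β_L = β_U × [1 + (1 − t)(D/E)] = 0.753 × [1 + (1 − 0.18) × 2.10]
    = 0.753 × [1 + 0.82 × 2.10] = 0.753 × 2.7220 = 2.0497
MRP = 11.9% − 3.0% = 8.90%
E(R) = R_f + β_L × MRP = 3.0% + 2.0497 × 8.9% = 21.24%

21.24%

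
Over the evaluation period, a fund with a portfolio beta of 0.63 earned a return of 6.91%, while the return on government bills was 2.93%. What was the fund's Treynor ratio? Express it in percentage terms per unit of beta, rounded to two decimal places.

Treynor = (R_P − R_f) / β_P = (6.91% − 2.93%) / 0.6300 = 3.98% / 0.6300 = 6.32%

6.32%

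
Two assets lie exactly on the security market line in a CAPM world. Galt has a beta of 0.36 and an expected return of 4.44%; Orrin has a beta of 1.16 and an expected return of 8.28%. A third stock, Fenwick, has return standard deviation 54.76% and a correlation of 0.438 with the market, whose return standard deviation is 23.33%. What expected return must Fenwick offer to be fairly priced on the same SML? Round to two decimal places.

MRP = (8.28% − 4.44%) / (1.16 − 0.36) = 4.8000%
R_f = 4.44% − 0.36 × 4.8000% = 2.7120%
β_Fenwick = ρ·σ_i/σ_m = 0.438 × 54.76 / 23.33 = 1.0281
E(R_Fenwick) = R_f + β × MRP = 2.7120% + 1.0281 × 4.8000% = 7.65%

7.65%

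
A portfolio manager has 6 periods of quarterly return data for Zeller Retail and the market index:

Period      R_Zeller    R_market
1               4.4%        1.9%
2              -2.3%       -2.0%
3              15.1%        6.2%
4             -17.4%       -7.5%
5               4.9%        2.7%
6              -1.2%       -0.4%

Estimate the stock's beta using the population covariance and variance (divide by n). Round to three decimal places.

Mean R_i = (4.4 − 2.3 + 15.1 − 17.4 + 4.9 − 1.2) / 6 = 0.5833%
Mean R_m = (1.9 − 2.0 + 6.2 − 7.5 + 2.7 − 0.4) / 6 = 0.1500%
Σ(R_i − R̄_i)(R_m − R̄_m) = 250.2650  ⇒  Cov = 250.2650 / 6 = 41.7108
Σ(R_m − R̄_m)² = 109.6150  ⇒  Var(R_m) = 109.6150 / 6 = 18.2692
β = Cov / Var(R_m) = 41.7108 / 18.2692 = 2.2831

2.283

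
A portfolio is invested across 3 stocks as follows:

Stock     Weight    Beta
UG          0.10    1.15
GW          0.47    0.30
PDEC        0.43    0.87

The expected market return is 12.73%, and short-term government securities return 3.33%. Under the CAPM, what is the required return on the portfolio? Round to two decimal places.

β_P = Σ w_i β_i = 0.10×1.15 + 0.47×0.30 + 0.43×0.87 = 0.6301
MRP = 12.73% − 3.33% = 9.40%
E(R_P) = R_f + β_P × MRP = 3.33% + 0.6301 × 9.40% = 9.25%

9.25%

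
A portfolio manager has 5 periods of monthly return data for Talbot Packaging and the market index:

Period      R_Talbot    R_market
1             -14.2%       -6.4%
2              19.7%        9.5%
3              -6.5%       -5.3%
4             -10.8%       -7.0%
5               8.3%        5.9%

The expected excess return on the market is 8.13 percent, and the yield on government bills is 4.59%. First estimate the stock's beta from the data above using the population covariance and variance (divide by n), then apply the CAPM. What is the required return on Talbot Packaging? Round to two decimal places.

Mean R_i = (-14.2 + 19.7 − 6.5 − 10.8 + 8.3) / 5 = -0.7000%
Mean R_m = (-6.4 + 9.5 − 5.3 − 7.0 + 5.9) / 5 = -0.6600%
Σ(R_i − R̄_i)(R_m − R̄_m) = 434.7400  ⇒  Cov = 434.7400 / 5 = 86.9480
Σ(R_m − R̄_m)² = 240.9320  ⇒  Var(R_m) = 240.9320 / 5 = 48.1864
β = Cov / Var(R_m) = 86.9480 / 48.1864 = 1.8044
E(R) = R_f + β × MRP = 4.59% + 1.8044 × 8.13% = 19.26%

19.26%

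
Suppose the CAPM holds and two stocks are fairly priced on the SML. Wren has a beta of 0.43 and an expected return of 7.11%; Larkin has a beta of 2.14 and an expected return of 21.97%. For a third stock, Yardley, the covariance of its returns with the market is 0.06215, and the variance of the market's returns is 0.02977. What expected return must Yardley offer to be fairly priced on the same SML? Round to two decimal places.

21.52%

MRP = (21.97% − 7.11%) / (2.14 − 0.43) = 8.6901%
R_f = 7.11% − 0.43 × 8.6901% = 3.3733%
β_Yardley = Cov / Var(R_m) = 0.06215 / 0.02977 = 2.0877
E(R_Yardley) = R_f + β × MRP = 3.3733% + 2.0877 × 8.6901% = 21.52%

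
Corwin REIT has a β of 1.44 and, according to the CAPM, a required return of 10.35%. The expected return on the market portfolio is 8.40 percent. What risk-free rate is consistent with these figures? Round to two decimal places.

3.97%

E(R) = R_f + β(E(R_m) − R_f) = R_f(1 − β) + β·E(R_m)
10.35% = R_f × (1 − 1.44) + 1.44 × 8.40%
10.35% = R_f × -0.44 + 12.0960%
R_f = (10.35% − 12.0960%) / -0.44 = 3.97%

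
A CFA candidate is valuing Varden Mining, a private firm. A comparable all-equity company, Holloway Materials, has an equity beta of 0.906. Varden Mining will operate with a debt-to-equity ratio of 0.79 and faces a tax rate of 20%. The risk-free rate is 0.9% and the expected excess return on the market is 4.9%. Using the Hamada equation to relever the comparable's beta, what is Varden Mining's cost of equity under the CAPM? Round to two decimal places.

8.15%

β_L = β_U × [1 + (1 − t)(D/E)] = 0.906 × [1 + (1 − 0.20) × 0.79]
    = 0.906 × [1 + 0.80 × 0.79] = 0.906 × 1.6320 = 1.4786
E(R) = R_f + β_L × MRP = 0.9% + 1.4786 × 4.9% = 8.15%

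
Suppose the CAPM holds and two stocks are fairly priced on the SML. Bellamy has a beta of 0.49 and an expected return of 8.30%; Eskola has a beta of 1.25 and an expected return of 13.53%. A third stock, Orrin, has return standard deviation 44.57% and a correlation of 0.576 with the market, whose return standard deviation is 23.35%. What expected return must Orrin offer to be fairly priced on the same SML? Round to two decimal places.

12.49%

MRP = (13.53% − 8.30%) / (1.25 − 0.49) = 6.8816%
R_f = 8.30% − 0.49 × 6.8816% = 4.9280%
β_Orrin = ρ·σ_i/σ_m = 0.576 × 44.57 / 23.35 = 1.0995
E(R_Orrin) = R_f + β × MRP = 4.9280% + 1.0995 × 6.8816% = 12.49%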